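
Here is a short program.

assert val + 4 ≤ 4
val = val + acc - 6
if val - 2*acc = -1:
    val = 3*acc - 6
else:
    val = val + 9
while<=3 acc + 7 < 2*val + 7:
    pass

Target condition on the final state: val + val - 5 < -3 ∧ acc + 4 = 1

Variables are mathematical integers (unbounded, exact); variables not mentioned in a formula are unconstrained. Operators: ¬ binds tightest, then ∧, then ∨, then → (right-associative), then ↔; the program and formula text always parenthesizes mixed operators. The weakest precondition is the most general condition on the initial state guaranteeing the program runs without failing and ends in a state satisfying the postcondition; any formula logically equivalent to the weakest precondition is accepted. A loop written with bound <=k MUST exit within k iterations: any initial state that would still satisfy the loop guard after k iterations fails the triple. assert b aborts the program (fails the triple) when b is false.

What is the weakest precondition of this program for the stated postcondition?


Working backward. After the program, the postcondition val + val - 5 < -3 ∧ acc + 4 = 1 must hold; in canonical form it is 2*val < 2 ∧ acc = -3.
Before the loop (bound <=3), unroll the exhaustion recursion (WP_0 = exit-now case; WP_j = one more guarded iteration, up to j = 3):
  WP_0: (¬(acc < 2*val)) ∧ 2*val < 2 ∧ acc = -3
  WP_1: (acc < 2*val → ((¬(acc < 2*val)) ∧ 2*val < 2 ∧ acc = -3)) ∧ ((¬(acc < 2*val)) → (2*val < 2 ∧ acc = -3))
  WP_2: (acc < 2*val → ((acc < 2*val → ((¬(acc < 2*val)) ∧ 2*val < 2 ∧ acc = -3)) ∧ ((¬(acc < 2*val)) → (2*val < 2 ∧ acc = -3)))) ∧ ((¬(acc < 2*val)) → (2*val < 2 ∧ acc = -3))
  WP_3: (acc < 2*val → ((acc < 2*val → ((acc < 2*val → ((¬(acc < 2*val)) ∧ 2*val < 2 ∧ acc = -3)) ∧ ((¬(acc < 2*val)) → (2*val < 2 ∧ acc = -3)))) ∧ ((¬(acc < 2*val)) → (2*val < 2 ∧ acc = -3)))) ∧ ((¬(acc < 2*val)) → (2*val < 2 ∧ acc = -3))
So before the loop: (acc < 2*val → ((acc < 2*val → ((acc < 2*val → ((¬(acc < 2*val)) ∧ 2*val < 2 ∧ acc = -3)) ∧ ((¬(acc < 2*val)) → (2*val < 2 ∧ acc = -3)))) ∧ ((¬(acc < 2*val)) → (2*val < 2 ∧ acc = -3)))) ∧ ((¬(acc < 2*val)) → (2*val < 2 ∧ acc = -3))
Then branch requires (5*acc > 12 → ((5*acc > 12 → ((5*acc > 12 → ((¬(5*acc > 12)) ∧ 6*acc < 14 ∧ acc = -3)) ∧ ((¬(5*acc > 12)) → (6*acc < 14 ∧ acc = -3)))) ∧ ((¬(5*acc > 12)) → (6*acc < 14 ∧ acc = -3)))) ∧ ((¬(5*acc > 12)) → (6*acc < 14 ∧ acc = -3)); else branch requires (acc < 2*val + 18 → ((acc < 2*val + 18 → ((acc < 2*val + 18 → ((¬(acc < 2*val + 18)) ∧ 2*val < -16 ∧ acc = -3)) ∧ ((¬(acc < 2*val + 18)) → (2*val < -16 ∧ acc = -3)))) ∧ ((¬(acc < 2*val + 18)) → (2*val < -16 ∧ acc = -3)))) ∧ ((¬(acc < 2*val + 18)) → (2*val < -16 ∧ acc = -3)).
Before the if: (val = 2*acc - 1 → ((5*acc > 12 → ((5*acc > 12 → ((5*acc > 12 → ((¬(5*acc > 12)) ∧ 6*acc < 14 ∧ acc = -3)) ∧ ((¬(5*acc > 12)) → (6*acc < 14 ∧ acc = -3)))) ∧ ((¬(5*acc > 12)) → (6*acc < 14 ∧ acc = -3)))) ∧ ((¬(5*acc > 12)) → (6*acc < 14 ∧ acc = -3)))) ∧ ((¬(val = 2*acc - 1)) → ((acc < 2*val + 18 → ((acc < 2*val + 18 → ((acc < 2*val + 18 → ((¬(acc < 2*val + 18)) ∧ 2*val < -16 ∧ acc = -3)) ∧ ((¬(acc < 2*val + 18)) → (2*val < -16 ∧ acc = -3)))) ∧ ((¬(acc < 2*val + 18)) → (2*val < -16 ∧ acc = -3)))) ∧ ((¬(acc < 2*val + 18)) → (2*val < -16 ∧ acc = -3))))
Before val := val + acc - 6: (val = acc + 5 → ((5*acc > 12 → ((5*acc > 12 → ((5*acc > 12 → ((¬(5*acc > 12)) ∧ 6*acc < 14 ∧ acc = -3)) ∧ ((¬(5*acc > 12)) → (6*acc < 14 ∧ acc = -3)))) ∧ ((¬(5*acc > 12)) → (6*acc < 14 ∧ acc = -3)))) ∧ ((¬(5*acc > 12)) → (6*acc < 14 ∧ acc = -3)))) ∧ ((¬(val = acc + 5)) → ((acc + 2*val > -6 → ((acc + 2*val > -6 → ((acc + 2*val > -6 → ((¬(acc + 2*val > -6)) ∧ 2*acc + 2*val < -4 ∧ acc = -3)) ∧ ((¬(acc + 2*val > -6)) → (2*acc + 2*val < -4 ∧ acc = -3)))) ∧ ((¬(acc + 2*val > -6)) → (2*acc + 2*val < -4 ∧ acc = -3)))) ∧ ((¬(acc + 2*val > -6)) → (2*acc + 2*val < -4 ∧ acc = -3))))
Before assert val + 4 ≤ 4: val ≤ 0 ∧ (val = acc + 5 → ((5*acc > 12 → ((5*acc > 12 → ((5*acc > 12 → ((¬(5*acc > 12)) ∧ 6*acc < 14 ∧ acc = -3)) ∧ ((¬(5*acc > 12)) → (6*acc < 14 ∧ acc = -3)))) ∧ ((¬(5*acc > 12)) → (6*acc < 14 ∧ acc = -3)))) ∧ ((¬(5*acc > 12)) → (6*acc < 14 ∧ acc = -3)))) ∧ ((¬(val = acc + 5)) → ((acc + 2*val > -6 → ((acc + 2*val > -6 → ((acc + 2*val > -6 → ((¬(acc + 2*val > -6)) ∧ 2*acc + 2*val < -4 ∧ acc = -3)) ∧ ((¬(acc + 2*val > -6)) → (2*acc + 2*val < -4 ∧ acc = -3)))) ∧ ((¬(acc + 2*val > -6)) → (2*acc + 2*val < -4 ∧ acc = -3)))) ∧ ((¬(acc + 2*val > -6)) → (2*acc + 2*val < -4 ∧ acc = -3))))
Answer: WP = val ≤ 0 ∧ (val = acc + 5 → ((5*acc > 12 → ((5*acc > 12 → ((5*acc > 12 → ((¬(5*acc > 12)) ∧ 6*acc < 14 ∧ acc = -3)) ∧ ((¬(5*acc > 12)) → (6*acc < 14 ∧ acc = -3)))) ∧ ((¬(5*acc > 12)) → (6*acc < 14 ∧ acc = -3)))) ∧ ((¬(5*acc > 12)) → (6*acc < 14 ∧ acc = -3)))) ∧ ((¬(val = acc + 5)) → ((acc + 2*val > -6 → ((acc + 2*val > -6 → ((acc + 2*val > -6 → ((¬(acc + 2*val > -6)) ∧ 2*acc + 2*val < -4 ∧ acc = -3)) ∧ ((¬(acc + 2*val > -6)) → (2*acc + 2*val < -4 ∧ acc = -3)))) ∧ ((¬(acc + 2*val > -6)) → (2*acc + 2*val < -4 ∧ acc = -3)))) ∧ ((¬(acc + 2*val > -6)) → (2*acc + 2*val < -4 ∧ acc = -3))))


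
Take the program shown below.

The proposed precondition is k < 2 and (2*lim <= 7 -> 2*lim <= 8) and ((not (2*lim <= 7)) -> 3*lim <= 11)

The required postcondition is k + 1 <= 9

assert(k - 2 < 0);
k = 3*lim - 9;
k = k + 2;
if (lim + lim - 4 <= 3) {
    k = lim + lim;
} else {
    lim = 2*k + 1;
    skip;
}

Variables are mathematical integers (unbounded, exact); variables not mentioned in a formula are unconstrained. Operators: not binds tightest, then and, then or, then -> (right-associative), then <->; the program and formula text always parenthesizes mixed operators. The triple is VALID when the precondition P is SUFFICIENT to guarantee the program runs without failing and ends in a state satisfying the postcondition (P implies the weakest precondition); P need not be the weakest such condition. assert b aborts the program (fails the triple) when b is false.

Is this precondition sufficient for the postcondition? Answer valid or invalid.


Working backward. After the program, the postcondition k + 1 <= 9 must hold; in canonical form it is k <= 8.
Then branch requires 2*lim <= 8; else branch requires k <= 8.
Before the if: (2*lim <= 7 -> 2*lim <= 8) and ((not (2*lim <= 7)) -> k <= 8)
Before k := k + 2: (2*lim <= 7 -> 2*lim <= 8) and ((not (2*lim <= 7)) -> k <= 6)
Before k := 3*lim - 9: (2*lim <= 7 -> 2*lim <= 8) and ((not (2*lim <= 7)) -> 3*lim <= 15)
Before assert k - 2 < 0: k < 2 and (2*lim <= 7 -> 2*lim <= 8) and ((not (2*lim <= 7)) -> 3*lim <= 15)
The weakest precondition is k < 2 and (2*lim <= 7 -> 2*lim <= 8) and ((not (2*lim <= 7)) -> 3*lim <= 15).
Check whether k < 2 and (2*lim <= 7 -> 2*lim <= 8) and ((not (2*lim <= 7)) -> 3*lim <= 11) implies it.
Every state satisfying the precondition satisfies the weakest precondition: the implication holds.
Answer: valid


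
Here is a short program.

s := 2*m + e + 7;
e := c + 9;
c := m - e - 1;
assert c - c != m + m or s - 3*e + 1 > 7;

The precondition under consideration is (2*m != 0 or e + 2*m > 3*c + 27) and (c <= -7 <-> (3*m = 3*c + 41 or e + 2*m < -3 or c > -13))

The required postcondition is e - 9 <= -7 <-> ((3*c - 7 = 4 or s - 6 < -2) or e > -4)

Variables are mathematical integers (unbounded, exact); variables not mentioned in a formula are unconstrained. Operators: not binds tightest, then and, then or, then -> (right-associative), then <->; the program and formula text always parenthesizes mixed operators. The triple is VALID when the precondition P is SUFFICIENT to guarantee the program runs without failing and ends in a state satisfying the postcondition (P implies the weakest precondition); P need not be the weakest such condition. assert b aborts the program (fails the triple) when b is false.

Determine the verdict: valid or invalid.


Working backward. After the program, the postcondition e - 9 <= -7 <-> ((3*c - 7 = 4 or s - 6 < -2) or e > -4) must hold; in canonical form it is e <= 2 <-> (3*c = 11 or s < 4 or e > -4).
Before assert c - c != m + m or s - 3*e + 1 > 7: (2*m != 0 or s > 3*e + 6) and (e <= 2 <-> (3*c = 11 or s < 4 or e > -4))
Before c := m - e - 1: (2*m != 0 or s > 3*e + 6) and (e <= 2 <-> (3*m = 3*e + 14 or s < 4 or e > -4))
Before e := c + 9: (2*m != 0 or s > 3*c + 33) and (c <= -7 <-> (3*m = 3*c + 41 or s < 4 or c > -13))
Before s := 2*m + e + 7: (2*m != 0 or e + 2*m > 3*c + 26) and (c <= -7 <-> (3*m = 3*c + 41 or e + 2*m < -3 or c > -13))
The weakest precondition is (2*m != 0 or e + 2*m > 3*c + 26) and (c <= -7 <-> (3*m = 3*c + 41 or e + 2*m < -3 or c > -13)).
Check whether (2*m != 0 or e + 2*m > 3*c + 27) and (c <= -7 <-> (3*m = 3*c + 41 or e + 2*m < -3 or c > -13)) implies it.
Every state satisfying the precondition satisfies the weakest precondition: the implication holds.
Answer: valid


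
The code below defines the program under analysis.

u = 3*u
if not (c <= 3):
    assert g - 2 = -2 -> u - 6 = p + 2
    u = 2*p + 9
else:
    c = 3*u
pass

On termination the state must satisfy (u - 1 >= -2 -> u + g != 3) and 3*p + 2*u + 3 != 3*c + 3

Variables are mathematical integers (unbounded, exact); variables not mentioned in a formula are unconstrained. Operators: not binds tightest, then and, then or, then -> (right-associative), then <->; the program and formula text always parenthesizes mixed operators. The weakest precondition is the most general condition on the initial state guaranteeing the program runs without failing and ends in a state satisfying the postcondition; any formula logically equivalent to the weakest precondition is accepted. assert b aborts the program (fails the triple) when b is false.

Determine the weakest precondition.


Working backward. After the program, the postcondition (u - 1 >= -2 -> u + g != 3) and 3*p + 2*u + 3 != 3*c + 3 must hold; in canonical form it is (u >= -1 -> g + u != 3) and 3*p + 2*u != 3*c.
Before skip: (u >= -1 -> g + u != 3) and 3*p + 2*u != 3*c
Then branch requires (g = 0 -> u = p + 8) and (2*p >= -10 -> g + 2*p != -6) and 7*p != 3*c - 18; else branch requires (u >= -1 -> g + u != 3) and 3*p != 7*u.
Before the if: ((not (c <= 3)) -> ((g = 0 -> u = p + 8) and (2*p >= -10 -> g + 2*p != -6) and 7*p != 3*c - 18)) and (c <= 3 -> ((u >= -1 -> g + u != 3) and 3*p != 7*u))
Before u := 3*u: ((not (c <= 3)) -> ((g = 0 -> 3*u = p + 8) and (2*p >= -10 -> g + 2*p != -6) and 7*p != 3*c - 18)) and (c <= 3 -> ((3*u >= -1 -> g + 3*u != 3) and 3*p != 21*u))
Answer: WP = ((not (c <= 3)) -> ((g = 0 -> 3*u = p + 8) and (2*p >= -10 -> g + 2*p != -6) and 7*p != 3*c - 18)) and (c <= 3 -> ((3*u >= -1 -> g + 3*u != 3) and 3*p != 21*u))


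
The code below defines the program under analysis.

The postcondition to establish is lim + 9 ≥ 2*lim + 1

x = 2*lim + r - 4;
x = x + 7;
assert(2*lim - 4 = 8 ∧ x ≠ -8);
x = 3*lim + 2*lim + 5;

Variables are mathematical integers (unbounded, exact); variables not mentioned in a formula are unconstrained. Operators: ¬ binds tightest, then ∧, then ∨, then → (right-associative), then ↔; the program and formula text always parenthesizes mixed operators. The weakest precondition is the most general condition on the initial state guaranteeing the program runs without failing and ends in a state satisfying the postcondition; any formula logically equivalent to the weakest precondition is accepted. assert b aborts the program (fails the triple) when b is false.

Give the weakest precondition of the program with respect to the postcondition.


Working backward. After the program, the postcondition lim + 9 ≥ 2*lim + 1 must hold; in canonical form it is lim ≤ 8.
Before x := 3*lim + 2*lim + 5: lim ≤ 8
Before assert 2*lim - 4 = 8 ∧ x ≠ -8: 2*lim = 12 ∧ x ≠ -8 ∧ lim ≤ 8
Before x := x + 7: 2*lim = 12 ∧ x ≠ -15 ∧ lim ≤ 8
Before x := 2*lim + r - 4: 2*lim = 12 ∧ 2*lim + r ≠ -11 ∧ lim ≤ 8
Answer: WP = 2*lim = 12 ∧ 2*lim + r ≠ -11 ∧ lim ≤ 8


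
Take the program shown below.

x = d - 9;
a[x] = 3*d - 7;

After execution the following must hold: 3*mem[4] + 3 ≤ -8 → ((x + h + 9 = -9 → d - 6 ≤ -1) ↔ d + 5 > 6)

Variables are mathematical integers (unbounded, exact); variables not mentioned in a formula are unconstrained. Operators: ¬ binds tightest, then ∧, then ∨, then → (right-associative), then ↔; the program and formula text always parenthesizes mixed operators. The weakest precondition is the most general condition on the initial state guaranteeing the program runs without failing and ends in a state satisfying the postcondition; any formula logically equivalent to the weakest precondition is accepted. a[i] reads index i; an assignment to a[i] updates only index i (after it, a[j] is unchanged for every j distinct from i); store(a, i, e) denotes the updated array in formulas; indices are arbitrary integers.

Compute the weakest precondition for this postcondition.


Working backward. After the program, the postcondition 3*mem[4] + 3 ≤ -8 → ((x + h + 9 = -9 → d - 6 ≤ -1) ↔ d + 5 > 6) must hold; in canonical form it is 3*mem[4] ≤ -11 → ((h + x = -18 → d ≤ 5) ↔ d > 1).
Before a[x] := 3*d - 7: 3*mem[4] ≤ -11 → ((h + x = -18 → d ≤ 5) ↔ d > 1)
Before x := d - 9: 3*mem[4] ≤ -11 → ((d + h = -9 → d ≤ 5) ↔ d > 1)
Answer: WP = 3*mem[4] ≤ -11 → ((d + h = -9 → d ≤ 5) ↔ d > 1)


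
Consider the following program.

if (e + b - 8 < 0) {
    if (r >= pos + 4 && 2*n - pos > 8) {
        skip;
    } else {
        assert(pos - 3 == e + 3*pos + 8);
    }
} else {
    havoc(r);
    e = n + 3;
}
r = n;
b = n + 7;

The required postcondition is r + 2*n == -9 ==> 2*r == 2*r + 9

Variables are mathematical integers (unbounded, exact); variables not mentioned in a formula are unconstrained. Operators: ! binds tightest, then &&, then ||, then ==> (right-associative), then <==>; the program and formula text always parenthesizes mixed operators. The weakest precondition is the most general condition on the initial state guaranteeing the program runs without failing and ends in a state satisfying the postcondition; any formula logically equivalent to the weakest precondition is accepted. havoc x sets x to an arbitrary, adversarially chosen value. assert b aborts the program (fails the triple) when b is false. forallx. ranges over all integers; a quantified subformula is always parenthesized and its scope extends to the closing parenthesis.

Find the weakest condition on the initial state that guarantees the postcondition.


Working backward. After the program, the postcondition r + 2*n == -9 ==> 2*r == 2*r + 9 must hold; in canonical form it is !(2*n + r == -9).
Before b := n + 7: !(2*n + r == -9)
Before r := n: !(3*n == -9)
Then branch requires ((r >= pos + 4 && 2*n > pos + 8) ==> (!(3*n == -9))) && ((!(r >= pos + 4 && 2*n > pos + 8)) ==> (e + 2*pos == -11 && (!(3*n == -9)))); else branch requires !(3*n == -9).
Before the if: (b + e < 8 ==> (((r >= pos + 4 && 2*n > pos + 8) ==> (!(3*n == -9))) && ((!(r >= pos + 4 && 2*n > pos + 8)) ==> (e + 2*pos == -11 && (!(3*n == -9)))))) && ((!(b + e < 8)) ==> (!(3*n == -9)))
Answer: WP = (b + e < 8 ==> (((r >= pos + 4 && 2*n > pos + 8) ==> (!(3*n == -9))) && ((!(r >= pos + 4 && 2*n > pos + 8)) ==> (e + 2*pos == -11 && (!(3*n == -9)))))) && ((!(b + e < 8)) ==> (!(3*n == -9)))


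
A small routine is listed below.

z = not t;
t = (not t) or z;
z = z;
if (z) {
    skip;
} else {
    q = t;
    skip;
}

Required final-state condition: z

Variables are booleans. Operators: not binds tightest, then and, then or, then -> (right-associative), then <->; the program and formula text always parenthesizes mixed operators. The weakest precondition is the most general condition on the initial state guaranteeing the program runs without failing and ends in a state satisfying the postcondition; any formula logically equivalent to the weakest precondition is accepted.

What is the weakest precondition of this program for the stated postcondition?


Working backward. After the program, z must hold.
Then branch requires z; else branch requires z.
Before the if: (not z) -> z
Before z := z: (not z) -> z
Before t := (not t) or z: (not z) -> z
Before z := not t: t -> (not t)
Answer: WP = t -> (not t)


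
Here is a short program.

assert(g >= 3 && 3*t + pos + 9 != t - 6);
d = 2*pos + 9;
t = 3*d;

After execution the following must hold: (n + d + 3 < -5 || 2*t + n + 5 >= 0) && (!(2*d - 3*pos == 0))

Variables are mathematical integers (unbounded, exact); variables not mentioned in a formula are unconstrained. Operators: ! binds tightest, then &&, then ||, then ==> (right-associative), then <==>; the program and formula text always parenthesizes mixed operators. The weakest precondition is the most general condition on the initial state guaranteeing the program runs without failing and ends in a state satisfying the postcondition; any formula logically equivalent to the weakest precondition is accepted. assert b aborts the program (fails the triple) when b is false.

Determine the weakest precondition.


Working backward. After the program, the postcondition (n + d + 3 < -5 || 2*t + n + 5 >= 0) && (!(2*d - 3*pos == 0)) must hold; in canonical form it is (d + n < -8 || n + 2*t >= -5) && (!(2*d == 3*pos)).
Before t := 3*d: (d + n < -8 || 6*d + n >= -5) && (!(2*d == 3*pos))
Before d := 2*pos + 9: (n + 2*pos < -17 || n + 12*pos >= -59) && (!(pos == -18))
Before assert g >= 3 && 3*t + pos + 9 != t - 6: g >= 3 && pos + 2*t != -15 && (n + 2*pos < -17 || n + 12*pos >= -59) && (!(pos == -18))
Answer: WP = g >= 3 && pos + 2*t != -15 && (n + 2*pos < -17 || n + 12*pos >= -59) && (!(pos == -18))


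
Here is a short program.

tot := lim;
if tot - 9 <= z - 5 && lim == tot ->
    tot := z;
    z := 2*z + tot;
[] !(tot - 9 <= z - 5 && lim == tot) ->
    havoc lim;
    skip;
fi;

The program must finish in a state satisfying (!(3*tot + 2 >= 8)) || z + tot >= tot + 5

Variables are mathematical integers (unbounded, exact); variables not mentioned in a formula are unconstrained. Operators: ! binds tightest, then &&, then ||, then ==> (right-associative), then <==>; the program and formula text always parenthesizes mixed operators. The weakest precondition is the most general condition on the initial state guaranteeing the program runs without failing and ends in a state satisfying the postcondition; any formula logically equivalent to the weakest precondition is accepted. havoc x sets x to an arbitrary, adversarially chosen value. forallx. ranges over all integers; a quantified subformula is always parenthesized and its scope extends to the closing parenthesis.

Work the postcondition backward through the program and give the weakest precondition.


Working backward. After the program, the postcondition (!(3*tot + 2 >= 8)) || z + tot >= tot + 5 must hold; in canonical form it is (!(3*tot >= 6)) || z >= 5.
Then branch requires (!(3*z >= 6)) || 3*z >= 5; else branch requires (!(3*tot >= 6)) || z >= 5.
Before the if: ((tot <= z + 4 && lim == tot) ==> ((!(3*z >= 6)) || 3*z >= 5)) && ((!(tot <= z + 4 && lim == tot)) ==> ((!(3*tot >= 6)) || z >= 5))
Before tot := lim: (lim <= z + 4 ==> ((!(3*z >= 6)) || 3*z >= 5)) && ((!(lim <= z + 4)) ==> ((!(3*lim >= 6)) || z >= 5))
Answer: WP = (lim <= z + 4 ==> ((!(3*z >= 6)) || 3*z >= 5)) && ((!(lim <= z + 4)) ==> ((!(3*lim >= 6)) || z >= 5))


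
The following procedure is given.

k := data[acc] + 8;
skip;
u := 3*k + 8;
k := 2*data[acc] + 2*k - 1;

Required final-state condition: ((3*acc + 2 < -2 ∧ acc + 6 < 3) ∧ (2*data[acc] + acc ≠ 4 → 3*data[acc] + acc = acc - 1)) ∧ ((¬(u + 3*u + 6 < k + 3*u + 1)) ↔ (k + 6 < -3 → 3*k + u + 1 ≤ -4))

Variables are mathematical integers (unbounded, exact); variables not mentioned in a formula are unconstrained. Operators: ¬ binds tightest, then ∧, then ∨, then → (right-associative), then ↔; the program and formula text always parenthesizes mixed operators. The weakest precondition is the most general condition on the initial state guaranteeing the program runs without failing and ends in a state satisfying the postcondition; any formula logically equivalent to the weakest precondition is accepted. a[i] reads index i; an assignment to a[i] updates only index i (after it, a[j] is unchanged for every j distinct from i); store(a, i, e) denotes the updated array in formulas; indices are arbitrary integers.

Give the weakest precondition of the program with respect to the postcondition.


Working backward. After the program, the postcondition ((3*acc + 2 < -2 ∧ acc + 6 < 3) ∧ (2*data[acc] + acc ≠ 4 → 3*data[acc] + acc = acc - 1)) ∧ ((¬(u + 3*u + 6 < k + 3*u + 1)) ↔ (k + 6 < -3 → 3*k + u + 1 ≤ -4)) must hold; in canonical form it is 3*acc < -4 ∧ acc < -3 ∧ (2*data[acc] + acc ≠ 4 → 3*data[acc] = -1) ∧ ((¬(u < k - 5)) ↔ (k < -9 → 3*k + u ≤ -5)).
Before k := 2*data[acc] + 2*k - 1: 3*acc < -4 ∧ acc < -3 ∧ (2*data[acc] + acc ≠ 4 → 3*data[acc] = -1) ∧ ((¬(u < 2*data[acc] + 2*k - 6)) ↔ (2*data[acc] + 2*k < -8 → 6*data[acc] + 6*k + u ≤ -2))
Before u := 3*k + 8: 3*acc < -4 ∧ acc < -3 ∧ (2*data[acc] + acc ≠ 4 → 3*data[acc] = -1) ∧ ((¬(k < 2*data[acc] - 14)) ↔ (2*data[acc] + 2*k < -8 → 6*data[acc] + 9*k ≤ -10))
Before skip: 3*acc < -4 ∧ acc < -3 ∧ (2*data[acc] + acc ≠ 4 → 3*data[acc] = -1) ∧ ((¬(k < 2*data[acc] - 14)) ↔ (2*data[acc] + 2*k < -8 → 6*data[acc] + 9*k ≤ -10))
Before k := data[acc] + 8: 3*acc < -4 ∧ acc < -3 ∧ (2*data[acc] + acc ≠ 4 → 3*data[acc] = -1) ∧ ((¬(data[acc] > 22)) ↔ (4*data[acc] < -24 → 15*data[acc] ≤ -82))
Answer: WP = 3*acc < -4 ∧ acc < -3 ∧ (2*data[acc] + acc ≠ 4 → 3*data[acc] = -1) ∧ ((¬(data[acc] > 22)) ↔ (4*data[acc] < -24 → 15*data[acc] ≤ -82))


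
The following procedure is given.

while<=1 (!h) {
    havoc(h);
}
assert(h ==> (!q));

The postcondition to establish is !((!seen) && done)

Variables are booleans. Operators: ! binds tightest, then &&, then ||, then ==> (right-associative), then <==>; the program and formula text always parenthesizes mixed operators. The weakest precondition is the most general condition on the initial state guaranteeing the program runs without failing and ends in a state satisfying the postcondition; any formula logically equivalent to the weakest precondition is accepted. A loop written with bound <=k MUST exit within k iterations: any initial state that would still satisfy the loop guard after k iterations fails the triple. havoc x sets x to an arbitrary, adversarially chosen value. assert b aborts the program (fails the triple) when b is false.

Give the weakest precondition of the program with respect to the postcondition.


Working backward. After the program, !((!seen) && done) must hold.
Before assert h ==> (!q): (h ==> (!q)) && (!((!seen) && done))
Before the loop (bound <=1), unroll the exhaustion recursion (WP_0 = exit-now case; WP_j = one more guarded iteration, up to j = 1):
  WP_0: h && (h ==> (!q)) && (!((!seen) && done))
  WP_1: h && (h ==> ((h ==> (!q)) && (!((!seen) && done))))
So before the loop: h && (h ==> ((h ==> (!q)) && (!((!seen) && done))))
Answer: WP = h && (h ==> ((h ==> (!q)) && (!((!seen) && done))))


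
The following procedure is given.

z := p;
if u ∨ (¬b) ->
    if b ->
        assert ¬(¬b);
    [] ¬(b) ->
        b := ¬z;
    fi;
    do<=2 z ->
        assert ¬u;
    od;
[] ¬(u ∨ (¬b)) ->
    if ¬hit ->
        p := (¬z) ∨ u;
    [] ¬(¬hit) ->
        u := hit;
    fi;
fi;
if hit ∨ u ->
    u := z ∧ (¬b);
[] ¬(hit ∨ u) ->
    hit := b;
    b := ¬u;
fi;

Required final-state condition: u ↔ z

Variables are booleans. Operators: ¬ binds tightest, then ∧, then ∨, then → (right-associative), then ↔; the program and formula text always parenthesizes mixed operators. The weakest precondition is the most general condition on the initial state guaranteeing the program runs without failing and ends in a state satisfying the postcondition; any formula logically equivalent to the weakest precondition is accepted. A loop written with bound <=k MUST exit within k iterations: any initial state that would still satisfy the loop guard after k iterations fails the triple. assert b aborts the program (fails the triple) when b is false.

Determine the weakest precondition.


Working backward. After the program, u ↔ z must hold.
Then branch requires (z ∧ (¬b)) ↔ z; else branch requires u ↔ z.
Before the if: ((hit ∨ u) → ((z ∧ (¬b)) ↔ z)) ∧ ((¬(hit ∨ u)) → (u ↔ z))
Then branch requires (b → (b ∧ (z → ((¬u) ∧ (z → ((¬u) ∧ (¬z) ∧ ((hit ∨ u) → ((z ∧ (¬b)) ↔ z)) ∧ ((¬(hit ∨ u)) → (u ↔ z)))) ∧ ((¬z) → (((hit ∨ u) → ((z ∧ (¬b)) ↔ z)) ∧ ((¬(hit ∨ u)) → (u ↔ z)))))) ∧ ((¬z) → (((hit ∨ u) → ((z ∧ (¬b)) ↔ z)) ∧ ((¬(hit ∨ u)) → (u ↔ z)))))) ∧ ((¬b) → ((z → ((¬u) ∧ (z → ((¬u) ∧ (¬z) ∧ ((¬(hit ∨ u)) → (u ↔ z)))) ∧ ((¬z) → ((¬(hit ∨ u)) → (u ↔ z))))) ∧ ((¬z) → ((¬(hit ∨ u)) → (u ↔ z))))); else branch requires ((¬hit) → (((hit ∨ u) → ((z ∧ (¬b)) ↔ z)) ∧ ((¬(hit ∨ u)) → (u ↔ z)))) ∧ (hit → ((hit → ((z ∧ (¬b)) ↔ z)) ∧ ((¬hit) → (hit ↔ z)))).
Before the if: ((u ∨ (¬b)) → ((b → (b ∧ (z → ((¬u) ∧ (z → ((¬u) ∧ (¬z) ∧ ((hit ∨ u) → ((z ∧ (¬b)) ↔ z)) ∧ ((¬(hit ∨ u)) → (u ↔ z)))) ∧ ((¬z) → (((hit ∨ u) → ((z ∧ (¬b)) ↔ z)) ∧ ((¬(hit ∨ u)) → (u ↔ z)))))) ∧ ((¬z) → (((hit ∨ u) → ((z ∧ (¬b)) ↔ z)) ∧ ((¬(hit ∨ u)) → (u ↔ z)))))) ∧ ((¬b) → ((z → ((¬u) ∧ (z → ((¬u) ∧ (¬z) ∧ ((¬(hit ∨ u)) → (u ↔ z)))) ∧ ((¬z) → ((¬(hit ∨ u)) → (u ↔ z))))) ∧ ((¬z) → ((¬(hit ∨ u)) → (u ↔ z))))))) ∧ ((¬(u ∨ (¬b))) → (((¬hit) → (((hit ∨ u) → ((z ∧ (¬b)) ↔ z)) ∧ ((¬(hit ∨ u)) → (u ↔ z)))) ∧ (hit → ((hit → ((z ∧ (¬b)) ↔ z)) ∧ ((¬hit) → (hit ↔ z))))))
Before z := p: ((u ∨ (¬b)) → ((b → (b ∧ (p → ((¬u) ∧ (p → ((¬u) ∧ (¬p) ∧ ((hit ∨ u) → ((p ∧ (¬b)) ↔ p)) ∧ ((¬(hit ∨ u)) → (u ↔ p)))) ∧ ((¬p) → (((hit ∨ u) → ((p ∧ (¬b)) ↔ p)) ∧ ((¬(hit ∨ u)) → (u ↔ p)))))) ∧ ((¬p) → (((hit ∨ u) → ((p ∧ (¬b)) ↔ p)) ∧ ((¬(hit ∨ u)) → (u ↔ p)))))) ∧ ((¬b) → ((p → ((¬u) ∧ (p → ((¬u) ∧ (¬p) ∧ ((¬(hit ∨ u)) → (u ↔ p)))) ∧ ((¬p) → ((¬(hit ∨ u)) → (u ↔ p))))) ∧ ((¬p) → ((¬(hit ∨ u)) → (u ↔ p))))))) ∧ ((¬(u ∨ (¬b))) → (((¬hit) → (((hit ∨ u) → ((p ∧ (¬b)) ↔ p)) ∧ ((¬(hit ∨ u)) → (u ↔ p)))) ∧ (hit → ((hit → ((p ∧ (¬b)) ↔ p)) ∧ ((¬hit) → (hit ↔ p))))))
Answer: WP = ((u ∨ (¬b)) → ((b → (b ∧ (p → ((¬u) ∧ (p → ((¬u) ∧ (¬p) ∧ ((hit ∨ u) → ((p ∧ (¬b)) ↔ p)) ∧ ((¬(hit ∨ u)) → (u ↔ p)))) ∧ ((¬p) → (((hit ∨ u) → ((p ∧ (¬b)) ↔ p)) ∧ ((¬(hit ∨ u)) → (u ↔ p)))))) ∧ ((¬p) → (((hit ∨ u) → ((p ∧ (¬b)) ↔ p)) ∧ ((¬(hit ∨ u)) → (u ↔ p)))))) ∧ ((¬b) → ((p → ((¬u) ∧ (p → ((¬u) ∧ (¬p) ∧ ((¬(hit ∨ u)) → (u ↔ p)))) ∧ ((¬p) → ((¬(hit ∨ u)) → (u ↔ p))))) ∧ ((¬p) → ((¬(hit ∨ u)) → (u ↔ p))))))) ∧ ((¬(u ∨ (¬b))) → (((¬hit) → (((hit ∨ u) → ((p ∧ (¬b)) ↔ p)) ∧ ((¬(hit ∨ u)) → (u ↔ p)))) ∧ (hit → ((hit → ((p ∧ (¬b)) ↔ p)) ∧ ((¬hit) → (hit ↔ p))))))


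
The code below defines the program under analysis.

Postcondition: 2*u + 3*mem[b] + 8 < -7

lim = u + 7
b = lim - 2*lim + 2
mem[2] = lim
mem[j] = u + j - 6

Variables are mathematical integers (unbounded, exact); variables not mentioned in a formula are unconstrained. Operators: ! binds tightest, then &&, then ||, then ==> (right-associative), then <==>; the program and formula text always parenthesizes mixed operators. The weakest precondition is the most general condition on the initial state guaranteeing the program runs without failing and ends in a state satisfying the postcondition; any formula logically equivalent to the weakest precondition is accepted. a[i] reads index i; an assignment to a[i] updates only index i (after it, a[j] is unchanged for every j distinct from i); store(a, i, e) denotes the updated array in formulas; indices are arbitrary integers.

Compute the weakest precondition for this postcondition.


Working backward. After the program, the postcondition 2*u + 3*mem[b] + 8 < -7 must hold; in canonical form it is 3*mem[b] + 2*u < -15.
Before mem[j] := u + j - 6: 3*store(mem, j, j + u - 6)[b] + 2*u < -15
Before mem[2] := lim: 3*store(store(mem, 2, lim), j, j + u - 6)[b] + 2*u < -15
Before b := lim - 2*lim + 2: 3*store(store(mem, 2, lim), j, j + u - 6)[-lim + 2] + 2*u < -15
Before lim := u + 7: 3*store(store(mem, 2, u + 7), j, j + u - 6)[-u - 5] + 2*u < -15
Answer: WP = 3*store(store(mem, 2, u + 7), j, j + u - 6)[-u - 5] + 2*u < -15


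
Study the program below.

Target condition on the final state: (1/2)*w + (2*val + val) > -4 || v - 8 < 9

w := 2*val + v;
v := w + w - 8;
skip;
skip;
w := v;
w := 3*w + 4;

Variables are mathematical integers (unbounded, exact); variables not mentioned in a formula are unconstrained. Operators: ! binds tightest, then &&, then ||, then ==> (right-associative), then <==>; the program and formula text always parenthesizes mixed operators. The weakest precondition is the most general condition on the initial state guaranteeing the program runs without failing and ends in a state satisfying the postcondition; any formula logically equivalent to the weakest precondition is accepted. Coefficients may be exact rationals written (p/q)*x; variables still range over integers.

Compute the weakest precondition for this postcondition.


Working backward. After the program, the postcondition (1/2)*w + (2*val + val) > -4 || v - 8 < 9 must hold; in canonical form it is 3*val + (1/2)*w > -4 || v < 17.
Before w := 3*w + 4: 3*val + (3/2)*w > -6 || v < 17
Before w := v: (3/2)*v + 3*val > -6 || v < 17
Before skip: (3/2)*v + 3*val > -6 || v < 17
Before skip: (3/2)*v + 3*val > -6 || v < 17
Before v := w + w - 8: 3*val + 3*w > 6 || 2*w < 25
Before w := 2*val + v: 3*v + 9*val > 6 || 2*v + 4*val < 25
Answer: WP = 3*v + 9*val > 6 || 2*v + 4*val < 25


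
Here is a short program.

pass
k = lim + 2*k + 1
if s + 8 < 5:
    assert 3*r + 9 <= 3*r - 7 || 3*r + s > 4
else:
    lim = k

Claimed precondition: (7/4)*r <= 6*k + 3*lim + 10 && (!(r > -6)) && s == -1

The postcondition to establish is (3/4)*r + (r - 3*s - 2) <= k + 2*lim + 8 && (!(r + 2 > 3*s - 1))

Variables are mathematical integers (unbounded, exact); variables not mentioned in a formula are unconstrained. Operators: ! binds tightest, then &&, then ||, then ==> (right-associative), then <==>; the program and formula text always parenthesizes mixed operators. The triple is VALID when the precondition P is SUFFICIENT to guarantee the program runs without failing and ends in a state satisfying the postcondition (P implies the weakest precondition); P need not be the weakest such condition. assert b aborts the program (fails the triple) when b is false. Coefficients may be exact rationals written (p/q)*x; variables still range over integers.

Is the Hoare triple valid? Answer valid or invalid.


Working backward. After the program, the postcondition (3/4)*r + (r - 3*s - 2) <= k + 2*lim + 8 && (!(r + 2 > 3*s - 1)) must hold; in canonical form it is (7/4)*r <= k + 2*lim + 3*s + 10 && (!(r > 3*s - 3)).
Then branch requires 3*r + s > 4 && (7/4)*r <= k + 2*lim + 3*s + 10 && (!(r > 3*s - 3)); else branch requires (7/4)*r <= 3*k + 3*s + 10 && (!(r > 3*s - 3)).
Before the if: (s < -3 ==> (3*r + s > 4 && (7/4)*r <= k + 2*lim + 3*s + 10 && (!(r > 3*s - 3)))) && ((!(s < -3)) ==> ((7/4)*r <= 3*k + 3*s + 10 && (!(r > 3*s - 3))))
Before k := lim + 2*k + 1: (s < -3 ==> (3*r + s > 4 && (7/4)*r <= 2*k + 3*lim + 3*s + 11 && (!(r > 3*s - 3)))) && ((!(s < -3)) ==> ((7/4)*r <= 6*k + 3*lim + 3*s + 13 && (!(r > 3*s - 3))))
Before skip: (s < -3 ==> (3*r + s > 4 && (7/4)*r <= 2*k + 3*lim + 3*s + 11 && (!(r > 3*s - 3)))) && ((!(s < -3)) ==> ((7/4)*r <= 6*k + 3*lim + 3*s + 13 && (!(r > 3*s - 3))))
The weakest precondition is (s < -3 ==> (3*r + s > 4 && (7/4)*r <= 2*k + 3*lim + 3*s + 11 && (!(r > 3*s - 3)))) && ((!(s < -3)) ==> ((7/4)*r <= 6*k + 3*lim + 3*s + 13 && (!(r > 3*s - 3)))).
Check whether (7/4)*r <= 6*k + 3*lim + 10 && (!(r > -6)) && s == -1 implies it.
Every state satisfying the precondition satisfies the weakest precondition: the implication holds.
Answer: valid


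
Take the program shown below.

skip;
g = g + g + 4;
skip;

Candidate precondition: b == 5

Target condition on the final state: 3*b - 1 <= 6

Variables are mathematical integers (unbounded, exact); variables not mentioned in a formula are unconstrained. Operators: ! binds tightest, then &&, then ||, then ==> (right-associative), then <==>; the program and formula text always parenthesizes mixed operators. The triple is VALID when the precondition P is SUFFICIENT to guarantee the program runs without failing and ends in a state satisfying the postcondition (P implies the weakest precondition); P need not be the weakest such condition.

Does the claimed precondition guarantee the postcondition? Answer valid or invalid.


Working backward. After the program, the postcondition 3*b - 1 <= 6 must hold; in canonical form it is 3*b <= 7.
Before skip: 3*b <= 7
Before g := g + g + 4: 3*b <= 7
Before skip: 3*b <= 7
The weakest precondition is 3*b <= 7.
Check whether b == 5 implies it.
Countermodel: at the initial state b = 5, the precondition holds but the weakest precondition fails.
Answer: invalid


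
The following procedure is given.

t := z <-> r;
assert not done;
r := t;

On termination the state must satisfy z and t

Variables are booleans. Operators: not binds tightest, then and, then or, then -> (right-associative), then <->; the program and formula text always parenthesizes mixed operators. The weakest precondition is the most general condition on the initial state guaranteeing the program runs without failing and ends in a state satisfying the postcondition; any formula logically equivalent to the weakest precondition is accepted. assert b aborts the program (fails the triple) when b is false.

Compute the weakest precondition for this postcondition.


Working backward. After the program, z and t must hold.
Before r := t: z and t
Before assert not done: (not done) and z and t
Before t := z <-> r: (not done) and z and (z <-> r)
Answer: WP = (not done) and z and (z <-> r)


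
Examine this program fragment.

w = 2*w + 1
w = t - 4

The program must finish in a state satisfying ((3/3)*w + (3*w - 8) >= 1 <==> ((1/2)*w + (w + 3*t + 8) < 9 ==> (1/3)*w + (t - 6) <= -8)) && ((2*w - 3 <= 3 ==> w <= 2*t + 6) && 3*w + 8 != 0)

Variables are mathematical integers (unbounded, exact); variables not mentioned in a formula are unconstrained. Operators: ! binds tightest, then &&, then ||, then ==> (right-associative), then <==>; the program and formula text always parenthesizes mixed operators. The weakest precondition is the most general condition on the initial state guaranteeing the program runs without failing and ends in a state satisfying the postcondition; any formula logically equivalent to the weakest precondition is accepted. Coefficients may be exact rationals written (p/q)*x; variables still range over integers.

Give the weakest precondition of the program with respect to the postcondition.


Working backward. After the program, the postcondition ((3/3)*w + (3*w - 8) >= 1 <==> ((1/2)*w + (w + 3*t + 8) < 9 ==> (1/3)*w + (t - 6) <= -8)) && ((2*w - 3 <= 3 ==> w <= 2*t + 6) && 3*w + 8 != 0) must hold; in canonical form it is (4*w >= 9 <==> (3*t + (3/2)*w < 1 ==> t + (1/3)*w <= -2)) && (2*w <= 6 ==> w <= 2*t + 6) && 3*w != -8.
Before w := t - 4: (4*t >= 25 <==> ((9/2)*t < 7 ==> (4/3)*t <= -2/3)) && (2*t <= 14 ==> t >= -10) && 3*t != 4
Before w := 2*w + 1: (4*t >= 25 <==> ((9/2)*t < 7 ==> (4/3)*t <= -2/3)) && (2*t <= 14 ==> t >= -10) && 3*t != 4
Answer: WP = (4*t >= 25 <==> ((9/2)*t < 7 ==> (4/3)*t <= -2/3)) && (2*t <= 14 ==> t >= -10) && 3*t != 4


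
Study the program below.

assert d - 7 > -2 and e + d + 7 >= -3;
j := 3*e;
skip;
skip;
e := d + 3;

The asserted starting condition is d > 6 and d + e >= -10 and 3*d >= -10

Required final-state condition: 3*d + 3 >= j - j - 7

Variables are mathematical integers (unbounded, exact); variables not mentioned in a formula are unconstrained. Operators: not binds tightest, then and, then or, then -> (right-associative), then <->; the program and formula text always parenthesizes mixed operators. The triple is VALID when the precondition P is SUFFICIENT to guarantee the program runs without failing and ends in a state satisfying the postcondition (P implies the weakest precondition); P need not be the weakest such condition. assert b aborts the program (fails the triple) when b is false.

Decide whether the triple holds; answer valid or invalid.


Working backward. After the program, the postcondition 3*d + 3 >= j - j - 7 must hold; in canonical form it is 3*d >= -10.
Before e := d + 3: 3*d >= -10
Before skip: 3*d >= -10
Before skip: 3*d >= -10
Before j := 3*e: 3*d >= -10
Before assert d - 7 > -2 and e + d + 7 >= -3: d > 5 and d + e >= -10 and 3*d >= -10
The weakest precondition is d > 5 and d + e >= -10 and 3*d >= -10.
Check whether d > 6 and d + e >= -10 and 3*d >= -10 implies it.
Every state satisfying the precondition satisfies the weakest precondition: the implication holds.
Answer: valid


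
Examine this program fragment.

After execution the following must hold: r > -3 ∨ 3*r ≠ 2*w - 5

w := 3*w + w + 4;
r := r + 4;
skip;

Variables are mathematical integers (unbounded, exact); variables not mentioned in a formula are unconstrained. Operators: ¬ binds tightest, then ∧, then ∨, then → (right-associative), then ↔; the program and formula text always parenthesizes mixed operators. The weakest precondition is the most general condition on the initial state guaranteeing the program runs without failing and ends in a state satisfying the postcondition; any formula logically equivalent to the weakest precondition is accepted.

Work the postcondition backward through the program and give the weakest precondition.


Working backward. After the program, r > -3 ∨ 3*r ≠ 2*w - 5 must hold.
Before skip: r > -3 ∨ 3*r ≠ 2*w - 5
Before r := r + 4: r > -7 ∨ 3*r ≠ 2*w - 17
Before w := 3*w + w + 4: r > -7 ∨ 3*r ≠ 8*w - 9
Answer: WP = r > -7 ∨ 3*r ≠ 8*w - 9


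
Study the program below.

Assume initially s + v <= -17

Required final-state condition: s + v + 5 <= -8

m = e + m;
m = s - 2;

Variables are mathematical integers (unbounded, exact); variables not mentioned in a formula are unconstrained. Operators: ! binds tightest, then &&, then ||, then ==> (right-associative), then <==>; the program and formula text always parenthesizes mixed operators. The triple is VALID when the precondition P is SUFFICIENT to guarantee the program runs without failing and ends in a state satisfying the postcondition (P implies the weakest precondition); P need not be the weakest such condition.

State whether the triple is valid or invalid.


Working backward. After the program, the postcondition s + v + 5 <= -8 must hold; in canonical form it is s + v <= -13.
Before m := s - 2: s + v <= -13
Before m := e + m: s + v <= -13
The weakest precondition is s + v <= -13.
Check whether s + v <= -17 implies it.
Every state satisfying the precondition satisfies the weakest precondition: the implication holds.
Answer: valid


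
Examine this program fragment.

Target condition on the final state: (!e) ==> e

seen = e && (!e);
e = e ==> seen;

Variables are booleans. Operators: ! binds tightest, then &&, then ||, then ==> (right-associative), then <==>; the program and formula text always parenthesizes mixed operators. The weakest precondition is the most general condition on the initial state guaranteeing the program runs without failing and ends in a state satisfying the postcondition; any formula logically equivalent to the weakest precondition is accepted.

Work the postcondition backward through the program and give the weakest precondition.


Working backward. After the program, (!e) ==> e must hold.
Before e := e ==> seen: (!(e ==> seen)) ==> (e ==> seen)
Before seen := e && (!e): e ==> (!e)
Answer: WP = e ==> (!e)
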